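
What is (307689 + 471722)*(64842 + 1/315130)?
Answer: 15926218954157471/315130 ≈ 5.0539e+10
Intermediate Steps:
(307689 + 471722)*(64842 + 1/315130) = 779411*(64842 + 1/315130) = 779411*(20433659461/315130) = 15926218954157471/315130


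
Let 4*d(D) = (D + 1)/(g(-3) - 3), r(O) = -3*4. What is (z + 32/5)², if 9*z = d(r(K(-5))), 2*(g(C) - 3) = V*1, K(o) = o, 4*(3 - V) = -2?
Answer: 3845521/99225 ≈ 38.756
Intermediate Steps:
V = 7/2 (V = 3 - ¼*(-2) = 3 + ½ = 7/2 ≈ 3.5000)
g(C) = 19/4 (g(C) = 3 + ((7/2)*1)/2 = 3 + (½)*(7/2) = 3 + 7/4 = 19/4)
r(O) = -12
d(D) = ⅐ + D/7 (d(D) = ((D + 1)/(19/4 - 3))/4 = ((1 + D)/(7/4))/4 = ((1 + D)*(4/7))/4 = (4/7 + 4*D/7)/4 = ⅐ + D/7)
z = -11/63 (z = (⅐ + (⅐)*(-12))/9 = (⅐ - 12/7)/9 = (⅑)*(-11/7) = -11/63 ≈ -0.17460)
(z + 32/5)² = (-11/63 + 32/5)² = (1961/315)² = 3845521/99225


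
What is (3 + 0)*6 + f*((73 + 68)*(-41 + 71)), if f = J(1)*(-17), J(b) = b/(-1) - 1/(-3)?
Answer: 47958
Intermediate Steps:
J(b) = ⅓ - b (J(b) = b*(-1) - 1*(-⅓) = -b + ⅓ = ⅓ - b)
f = 34/3 (f = (⅓ - 1*1)*(-17) = (⅓ - 1)*(-17) = -⅔*(-17) = 34/3 ≈ 11.333)
(3 + 0)*6 + f*((73 + 68)*(-41 + 71)) = (3 + 0)*6 + 34*((73 + 68)*(-41 + 71))/3 = 3*6 + 34*(141*30)/3 = 18 + (34/3)*4230 = 18 + 47940 = 47958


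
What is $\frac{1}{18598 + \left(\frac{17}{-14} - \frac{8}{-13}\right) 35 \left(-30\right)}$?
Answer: $\frac{13}{249949} \approx 5.2011 \cdot 10^{-5}$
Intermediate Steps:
$\frac{1}{18598 + \left(\frac{17}{-14} - \frac{8}{-13}\right) 35 \left(-30\right)} = \frac{1}{18598 + \left(17 \left(- \frac{1}{14}\right) - - \frac{8}{13}\right) 35 \left(-30\right)} = \frac{1}{18598 + \left(- \frac{17}{14} + \frac{8}{13}\right) 35 \left(-30\right)} = \frac{1}{18598 + \left(- \frac{109}{182}\right) 35 \left(-30\right)} = \frac{1}{18598 - - \frac{8175}{13}} = \frac{1}{18598 + \frac{8175}{13}} = \frac{1}{\frac{249949}{13}} = \frac{13}{249949}$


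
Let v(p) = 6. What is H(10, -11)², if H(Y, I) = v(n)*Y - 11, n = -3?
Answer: 2401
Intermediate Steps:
H(Y, I) = -11 + 6*Y (H(Y, I) = 6*Y - 11 = -11 + 6*Y)
H(10, -11)² = (-11 + 6*10)² = (-11 + 60)² = 49² = 2401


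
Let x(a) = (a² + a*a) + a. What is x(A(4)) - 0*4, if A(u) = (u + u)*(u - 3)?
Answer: 136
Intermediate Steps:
A(u) = 2*u*(-3 + u) (A(u) = (2*u)*(-3 + u) = 2*u*(-3 + u))
x(a) = a + 2*a² (x(a) = (a² + a²) + a = 2*a² + a = a + 2*a²)
x(A(4)) - 0*4 = (2*4*(-3 + 4))*(1 + 2*(2*4*(-3 + 4))) - 0*4 = (2*4*1)*(1 + 2*(2*4*1)) - 1*0 = 8*(1 + 2*8) + 0 = 8*(1 + 16) + 0 = 8*17 + 0 = 136 + 0 = 136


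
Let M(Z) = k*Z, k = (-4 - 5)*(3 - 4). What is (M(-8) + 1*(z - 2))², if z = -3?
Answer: 5929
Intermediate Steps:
k = 9 (k = -9*(-1) = 9)
M(Z) = 9*Z
(M(-8) + 1*(z - 2))² = (9*(-8) + 1*(-3 - 2))² = (-72 + 1*(-5))² = (-72 - 5)² = (-77)² = 5929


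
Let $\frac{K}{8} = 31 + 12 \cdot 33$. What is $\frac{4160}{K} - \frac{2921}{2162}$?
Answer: $- \frac{5349}{40138} \approx -0.13327$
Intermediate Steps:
$K = 3416$ ($K = 8 \left(31 + 12 \cdot 33\right) = 8 \left(31 + 396\right) = 8 \cdot 427 = 3416$)
$\frac{4160}{K} - \frac{2921}{2162} = \frac{4160}{3416} - \frac{2921}{2162} = 4160 \cdot \frac{1}{3416} - \frac{127}{94} = \frac{520}{427} - \frac{127}{94} = - \frac{5349}{40138}$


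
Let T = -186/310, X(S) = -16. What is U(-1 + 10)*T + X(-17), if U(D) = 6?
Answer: -98/5 ≈ -19.600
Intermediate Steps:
T = -⅗ (T = -186*1/310 = -⅗ ≈ -0.60000)
U(-1 + 10)*T + X(-17) = 6*(-⅗) - 16 = -18/5 - 16 = -98/5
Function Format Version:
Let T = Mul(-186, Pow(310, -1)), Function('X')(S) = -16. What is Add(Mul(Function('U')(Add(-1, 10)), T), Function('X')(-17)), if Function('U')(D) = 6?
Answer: Rational(-98, 5) ≈ -19.600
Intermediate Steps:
T = Rational(-3, 5) (T = Mul(-186, Rational(1, 310)) = Rational(-3, 5) ≈ -0.60000)
Add(Mul(Function('U')(Add(-1, 10)), T), Function('X')(-17)) = Add(Mul(6, Rational(-3, 5)), -16) = Add(Rational(-18, 5), -16) = Rational(-98, 5)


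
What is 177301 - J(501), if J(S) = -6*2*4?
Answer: 177349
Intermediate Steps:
J(S) = -48 (J(S) = -12*4 = -48)
177301 - J(501) = 177301 - 1*(-48) = 177301 + 48 = 177349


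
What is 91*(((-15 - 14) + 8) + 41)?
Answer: 1820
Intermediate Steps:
91*(((-15 - 14) + 8) + 41) = 91*((-29 + 8) + 41) = 91*(-21 + 41) = 91*20 = 1820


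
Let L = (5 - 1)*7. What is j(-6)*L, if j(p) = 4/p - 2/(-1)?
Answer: 112/3 ≈ 37.333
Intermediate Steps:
j(p) = 2 + 4/p (j(p) = 4/p - 2*(-1) = 4/p + 2 = 2 + 4/p)
L = 28 (L = 4*7 = 28)
j(-6)*L = (2 + 4/(-6))*28 = (2 + 4*(-⅙))*28 = (2 - ⅔)*28 = (4/3)*28 = 112/3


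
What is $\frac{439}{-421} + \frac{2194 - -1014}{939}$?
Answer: $\frac{938347}{395319} \approx 2.3736$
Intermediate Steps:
$\frac{439}{-421} + \frac{2194 - -1014}{939} = 439 \left(- \frac{1}{421}\right) + \left(2194 + 1014\right) \frac{1}{939} = - \frac{439}{421} + 3208 \cdot \frac{1}{939} = - \frac{439}{421} + \frac{3208}{939} = \frac{938347}{395319}$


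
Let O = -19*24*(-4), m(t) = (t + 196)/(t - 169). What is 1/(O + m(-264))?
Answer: 433/789860 ≈ 0.00054820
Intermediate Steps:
m(t) = (196 + t)/(-169 + t)
O = 1824 (O = -456*(-4) = 1824)
1/(O + m(-264)) = 1/(1824 + (196 - 264)/(-169 - 264)) = 1/(1824 - 68/(-433)) = 1/(1824 - 1/433*(-68)) = 1/(1824 + 68/433) = 1/(789860/433) = 433/789860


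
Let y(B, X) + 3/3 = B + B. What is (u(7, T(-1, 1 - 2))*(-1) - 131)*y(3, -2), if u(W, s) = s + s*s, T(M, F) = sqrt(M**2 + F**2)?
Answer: -665 - 5*sqrt(2) ≈ -672.07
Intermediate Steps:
T(M, F) = sqrt(F**2 + M**2)
y(B, X) = -1 + 2*B (y(B, X) = -1 + (B + B) = -1 + 2*B)
u(W, s) = s + s**2
(u(7, T(-1, 1 - 2))*(-1) - 131)*y(3, -2) = ((sqrt((1 - 2)**2 + (-1)**2)*(1 + sqrt((1 - 2)**2 + (-1)**2)))*(-1) - 131)*(-1 + 2*3) = ((sqrt((-1)**2 + 1)*(1 + sqrt((-1)**2 + 1)))*(-1) - 131)*(-1 + 6) = ((sqrt(1 + 1)*(1 + sqrt(1 + 1)))*(-1) - 131)*5 = ((sqrt(2)*(1 + sqrt(2)))*(-1) - 131)*5 = (-sqrt(2)*(1 + sqrt(2)) - 131)*5 = (-131 - sqrt(2)*(1 + sqrt(2)))*5 = -655 - 5*sqrt(2)*(1 + sqrt(2))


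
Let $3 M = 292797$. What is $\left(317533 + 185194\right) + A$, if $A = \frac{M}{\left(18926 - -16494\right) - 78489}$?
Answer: $\frac{21651851564}{43069} \approx 5.0272 \cdot 10^{5}$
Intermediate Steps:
$M = 97599$ ($M = \frac{1}{3} \cdot 292797 = 97599$)
$A = - \frac{97599}{43069}$ ($A = \frac{97599}{\left(18926 - -16494\right) - 78489} = \frac{97599}{\left(18926 + 16494\right) - 78489} = \frac{97599}{35420 - 78489} = \frac{97599}{-43069} = 97599 \left(- \frac{1}{43069}\right) = - \frac{97599}{43069} \approx -2.2661$)
$\left(317533 + 185194\right) + A = \left(317533 + 185194\right) - \frac{97599}{43069} = 502727 - \frac{97599}{43069} = \frac{21651851564}{43069}$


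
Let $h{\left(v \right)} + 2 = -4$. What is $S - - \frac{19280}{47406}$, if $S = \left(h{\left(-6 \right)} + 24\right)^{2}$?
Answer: $\frac{7689412}{23703} \approx 324.41$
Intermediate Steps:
$h{\left(v \right)} = -6$ ($h{\left(v \right)} = -2 - 4 = -6$)
$S = 324$ ($S = \left(-6 + 24\right)^{2} = 18^{2} = 324$)
$S - - \frac{19280}{47406} = 324 - - \frac{19280}{47406} = 324 - \left(-19280\right) \frac{1}{47406} = 324 - - \frac{9640}{23703} = 324 + \frac{9640}{23703} = \frac{7689412}{23703}$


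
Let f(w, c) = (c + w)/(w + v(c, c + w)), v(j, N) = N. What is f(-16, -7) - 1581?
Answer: -61636/39 ≈ -1580.4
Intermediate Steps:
f(w, c) = (c + w)/(c + 2*w) (f(w, c) = (c + w)/(w + (c + w)) = (c + w)/(c + 2*w))
f(-16, -7) - 1581 = (-7 - 16)/(-7 + 2*(-16)) - 1581 = -23/(-7 - 32) - 1581 = -23/(-39) - 1581 = -1/39*(-23) - 1581 = 23/39 - 1581 = -61636/39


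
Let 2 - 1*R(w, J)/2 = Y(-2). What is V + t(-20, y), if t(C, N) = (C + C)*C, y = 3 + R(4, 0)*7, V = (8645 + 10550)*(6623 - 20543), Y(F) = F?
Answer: -267193600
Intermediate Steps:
R(w, J) = 8 (R(w, J) = 4 - 2*(-2) = 4 + 4 = 8)
V = -267194400 (V = 19195*(-13920) = -267194400)
y = 59 (y = 3 + 8*7 = 3 + 56 = 59)
t(C, N) = 2*C**2 (t(C, N) = (2*C)*C = 2*C**2)
V + t(-20, y) = -267194400 + 2*(-20)**2 = -267194400 + 2*400 = -267194400 + 800 = -267193600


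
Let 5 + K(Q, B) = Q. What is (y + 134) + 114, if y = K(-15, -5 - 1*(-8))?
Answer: 228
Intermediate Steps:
K(Q, B) = -5 + Q
y = -20 (y = -5 - 15 = -20)
(y + 134) + 114 = (-20 + 134) + 114 = 114 + 114 = 228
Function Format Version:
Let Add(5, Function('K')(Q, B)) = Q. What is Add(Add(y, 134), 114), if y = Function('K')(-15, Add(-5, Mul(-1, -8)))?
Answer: 228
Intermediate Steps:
Function('K')(Q, B) = Add(-5, Q)
y = -20 (y = Add(-5, -15) = -20)
Add(Add(y, 134), 114) = Add(Add(-20, 134), 114) = Add(114, 114) = 228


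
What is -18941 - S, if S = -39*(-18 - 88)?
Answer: -23075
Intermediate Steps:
S = 4134 (S = -39*(-106) = 4134)
-18941 - S = -18941 - 1*4134 = -18941 - 4134 = -23075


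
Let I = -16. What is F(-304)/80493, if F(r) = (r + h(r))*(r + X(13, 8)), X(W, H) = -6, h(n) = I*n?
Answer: -471200/26831 ≈ -17.562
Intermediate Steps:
h(n) = -16*n
F(r) = -15*r*(-6 + r) (F(r) = (r - 16*r)*(r - 6) = (-15*r)*(-6 + r) = -15*r*(-6 + r))
F(-304)/80493 = (15*(-304)*(6 - 1*(-304)))/80493 = (15*(-304)*(6 + 304))*(1/80493) = (15*(-304)*310)*(1/80493) = -1413600*1/80493 = -471200/26831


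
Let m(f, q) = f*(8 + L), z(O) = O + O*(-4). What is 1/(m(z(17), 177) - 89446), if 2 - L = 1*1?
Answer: -1/89905 ≈ -1.1123e-5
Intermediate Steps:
z(O) = -3*O (z(O) = O - 4*O = -3*O)
L = 1 (L = 2 - 1 = 1)
m(f, q) = 9*f (m(f, q) = f*(8 + 1) = f*9 = 9*f)
1/(m(z(17), 177) - 89446) = 1/(9*(-3*17) - 89446) = 1/(9*(-51) - 89446) = 1/(-459 - 89446) = 1/(-89905) = -1/89905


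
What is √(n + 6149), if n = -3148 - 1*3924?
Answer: I*√923 ≈ 30.381*I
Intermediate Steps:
n = -7072 (n = -3148 - 3924 = -7072)
√(n + 6149) = √(-7072 + 6149) = √(-923) = I*√923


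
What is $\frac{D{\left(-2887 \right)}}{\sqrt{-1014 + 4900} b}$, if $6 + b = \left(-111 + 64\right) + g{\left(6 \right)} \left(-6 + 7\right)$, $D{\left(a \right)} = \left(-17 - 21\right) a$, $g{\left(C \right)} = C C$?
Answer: $- \frac{54853 \sqrt{3886}}{33031} \approx -103.52$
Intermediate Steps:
$g{\left(C \right)} = C^{2}$
$D{\left(a \right)} = - 38 a$
$b = -17$ ($b = -6 + \left(\left(-111 + 64\right) + 6^{2} \left(-6 + 7\right)\right) = -6 + \left(-47 + 36 \cdot 1\right) = -6 + \left(-47 + 36\right) = -6 - 11 = -17$)
$\frac{D{\left(-2887 \right)}}{\sqrt{-1014 + 4900} b} = \frac{\left(-38\right) \left(-2887\right)}{\sqrt{-1014 + 4900} \left(-17\right)} = \frac{109706}{\sqrt{3886} \left(-17\right)} = \frac{109706}{\left(-17\right) \sqrt{3886}} = 109706 \left(- \frac{\sqrt{3886}}{66062}\right) = - \frac{54853 \sqrt{3886}}{33031}$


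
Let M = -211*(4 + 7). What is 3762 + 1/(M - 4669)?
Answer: 26296379/6990 ≈ 3762.0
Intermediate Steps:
M = -2321 (M = -211*11 = -2321)
3762 + 1/(M - 4669) = 3762 + 1/(-2321 - 4669) = 3762 + 1/(-6990) = 3762 - 1/6990 = 26296379/6990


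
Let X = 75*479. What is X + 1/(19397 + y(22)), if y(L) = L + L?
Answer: 698417926/19441 ≈ 35925.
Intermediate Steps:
y(L) = 2*L
X = 35925
X + 1/(19397 + y(22)) = 35925 + 1/(19397 + 2*22) = 35925 + 1/(19397 + 44) = 35925 + 1/19441 = 698417926/19441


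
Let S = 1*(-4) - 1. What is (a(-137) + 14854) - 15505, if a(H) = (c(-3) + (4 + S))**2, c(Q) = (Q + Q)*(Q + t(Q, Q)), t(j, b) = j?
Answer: 574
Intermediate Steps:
S = -5 (S = -4 - 1 = -5)
c(Q) = 4*Q**2 (c(Q) = (Q + Q)*(Q + Q) = (2*Q)*(2*Q) = 4*Q**2)
a(H) = 1225 (a(H) = (4*(-3)**2 + (4 - 5))**2 = (4*9 - 1)**2 = (36 - 1)**2 = 35**2 = 1225)
(a(-137) + 14854) - 15505 = (1225 + 14854) - 15505 = 16079 - 15505 = 574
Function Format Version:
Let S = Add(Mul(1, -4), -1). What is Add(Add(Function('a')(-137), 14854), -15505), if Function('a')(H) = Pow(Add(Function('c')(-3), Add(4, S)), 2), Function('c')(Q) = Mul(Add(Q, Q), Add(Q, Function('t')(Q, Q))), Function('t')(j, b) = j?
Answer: 574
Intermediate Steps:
S = -5 (S = Add(-4, -1) = -5)
Function('c')(Q) = Mul(4, Pow(Q, 2)) (Function('c')(Q) = Mul(Add(Q, Q), Add(Q, Q)) = Mul(Mul(2, Q), Mul(2, Q)) = Mul(4, Pow(Q, 2)))
Function('a')(H) = 1225 (Function('a')(H) = Pow(Add(Mul(4, Pow(-3, 2)), Add(4, -5)), 2) = Pow(Add(Mul(4, 9), -1), 2) = Pow(Add(36, -1), 2) = Pow(35, 2) = 1225)
Add(Add(Function('a')(-137), 14854), -15505) = Add(Add(1225, 14854), -15505) = Add(16079, -15505) = 574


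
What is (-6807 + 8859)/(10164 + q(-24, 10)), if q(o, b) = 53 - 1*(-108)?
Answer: 2052/10325 ≈ 0.19874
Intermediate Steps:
q(o, b) = 161 (q(o, b) = 53 + 108 = 161)
(-6807 + 8859)/(10164 + q(-24, 10)) = (-6807 + 8859)/(10164 + 161) = 2052/10325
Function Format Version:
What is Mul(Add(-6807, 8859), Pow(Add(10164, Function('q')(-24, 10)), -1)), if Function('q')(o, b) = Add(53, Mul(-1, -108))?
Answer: Rational(2052, 10325) ≈ 0.19874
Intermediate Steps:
Function('q')(o, b) = 161 (Function('q')(o, b) = Add(53, 108) = 161)
Mul(Add(-6807, 8859), Pow(Add(10164, Function('q')(-24, 10)), -1)) = Mul(Add(-6807, 8859), Pow(Add(10164, 161), -1)) = Mul(2052, Pow(10325, -1)) = Mul(2052, Rational(1, 10325)) = Rational(2052, 10325)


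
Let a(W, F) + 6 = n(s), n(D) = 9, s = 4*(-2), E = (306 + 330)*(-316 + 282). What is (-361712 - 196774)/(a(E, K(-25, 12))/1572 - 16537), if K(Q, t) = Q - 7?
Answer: 15402456/456073 ≈ 33.772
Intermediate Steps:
K(Q, t) = -7 + Q
E = -21624 (E = 636*(-34) = -21624)
s = -8
a(W, F) = 3 (a(W, F) = -6 + 9 = 3)
(-361712 - 196774)/(a(E, K(-25, 12))/1572 - 16537) = (-361712 - 196774)/(3/1572 - 16537) = -558486/(3*(1/1572) - 16537) = -558486/(1/524 - 16537) = -558486/(-8665387/524) = -558486*(-524/8665387) = 15402456/456073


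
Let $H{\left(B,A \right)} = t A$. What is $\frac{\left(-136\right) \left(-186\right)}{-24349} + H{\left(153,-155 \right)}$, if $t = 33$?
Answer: $- \frac{124570431}{24349} \approx -5116.0$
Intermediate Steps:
$H{\left(B,A \right)} = 33 A$
$\frac{\left(-136\right) \left(-186\right)}{-24349} + H{\left(153,-155 \right)} = \frac{\left(-136\right) \left(-186\right)}{-24349} + 33 \left(-155\right) = 25296 \left(- \frac{1}{24349}\right) - 5115 = - \frac{25296}{24349} - 5115 = - \frac{124570431}{24349}$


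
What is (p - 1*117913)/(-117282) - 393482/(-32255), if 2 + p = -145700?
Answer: 4968296159/343902810 ≈ 14.447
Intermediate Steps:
p = -145702 (p = -2 - 145700 = -145702)
(p - 1*117913)/(-117282) - 393482/(-32255) = (-145702 - 1*117913)/(-117282) - 393482/(-32255) = (-145702 - 117913)*(-1/117282) - 393482*(-1/32255) = -263615*(-1/117282) + 393482/32255 = 23965/10662 + 393482/32255 = 4968296159/343902810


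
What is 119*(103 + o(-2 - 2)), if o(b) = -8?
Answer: 11305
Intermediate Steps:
119*(103 + o(-2 - 2)) = 119*(103 - 8) = 119*95 = 11305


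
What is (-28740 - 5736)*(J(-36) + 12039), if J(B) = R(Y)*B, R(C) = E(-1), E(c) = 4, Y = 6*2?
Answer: -410092020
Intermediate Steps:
Y = 12
R(C) = 4
J(B) = 4*B
(-28740 - 5736)*(J(-36) + 12039) = (-28740 - 5736)*(4*(-36) + 12039) = -34476*(-144 + 12039) = -34476*11895 = -410092020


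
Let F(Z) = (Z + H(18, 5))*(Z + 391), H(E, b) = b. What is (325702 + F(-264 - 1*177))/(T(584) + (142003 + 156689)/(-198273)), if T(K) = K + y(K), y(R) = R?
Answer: 11483377341/38547362 ≈ 297.90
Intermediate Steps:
T(K) = 2*K (T(K) = K + K = 2*K)
F(Z) = (5 + Z)*(391 + Z) (F(Z) = (Z + 5)*(Z + 391) = (5 + Z)*(391 + Z))
(325702 + F(-264 - 1*177))/(T(584) + (142003 + 156689)/(-198273)) = (325702 + (1955 + (-264 - 1*177)² + 396*(-264 - 1*177)))/(2*584 + (142003 + 156689)/(-198273)) = (325702 + (1955 + (-264 - 177)² + 396*(-264 - 177)))/(1168 + 298692*(-1/198273)) = (325702 + (1955 + (-441)² + 396*(-441)))/(1168 - 99564/66091) = (325702 + (1955 + 194481 - 174636))/(77094724/66091) = (325702 + 21800)*(66091/77094724) = 347502*(66091/77094724) = 11483377341/38547362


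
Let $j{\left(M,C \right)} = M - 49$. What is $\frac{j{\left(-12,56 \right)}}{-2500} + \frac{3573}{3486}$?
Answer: $\frac{1524191}{1452500} \approx 1.0494$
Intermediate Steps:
$j{\left(M,C \right)} = -49 + M$
$\frac{j{\left(-12,56 \right)}}{-2500} + \frac{3573}{3486} = \frac{-49 - 12}{-2500} + \frac{3573}{3486} = \left(-61\right) \left(- \frac{1}{2500}\right) + 3573 \cdot \frac{1}{3486} = \frac{61}{2500} + \frac{1191}{1162} = \frac{1524191}{1452500}$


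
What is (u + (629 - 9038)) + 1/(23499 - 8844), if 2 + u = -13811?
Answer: -325663409/14655 ≈ -22222.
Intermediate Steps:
u = -13813 (u = -2 - 13811 = -13813)
(u + (629 - 9038)) + 1/(23499 - 8844) = (-13813 + (629 - 9038)) + 1/(23499 - 8844) = (-13813 - 8409) + 1/14655 = -22222 + 1/14655 = -325663409/14655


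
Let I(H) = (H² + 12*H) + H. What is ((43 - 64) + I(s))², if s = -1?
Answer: 1089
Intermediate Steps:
I(H) = H² + 13*H
((43 - 64) + I(s))² = ((43 - 64) - (13 - 1))² = (-21 - 1*12)² = (-21 - 12)² = (-33)² = 1089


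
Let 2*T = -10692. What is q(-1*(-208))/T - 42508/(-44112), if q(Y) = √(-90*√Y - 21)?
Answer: 10627/11028 - √(-21 - 360*√13)/5346 ≈ 0.96364 - 0.0067935*I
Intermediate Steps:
T = -5346 (T = (½)*(-10692) = -5346)
q(Y) = √(-21 - 90*√Y)
q(-1*(-208))/T - 42508/(-44112) = √(-21 - 90*√208)/(-5346) - 42508/(-44112) = √(-21 - 360*√13)*(-1/5346) - 42508*(-1/44112) = √(-21 - 360*√13)*(-1/5346) + 10627/11028 = -√(-21 - 360*√13)/5346 + 10627/11028 = 10627/11028 - √(-21 - 360*√13)/5346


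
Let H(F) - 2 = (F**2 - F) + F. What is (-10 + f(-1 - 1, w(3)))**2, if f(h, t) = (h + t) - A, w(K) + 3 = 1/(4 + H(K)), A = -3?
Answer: 32041/225 ≈ 142.40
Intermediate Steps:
H(F) = 2 + F**2 (H(F) = 2 + ((F**2 - F) + F) = 2 + F**2)
w(K) = -3 + 1/(6 + K**2) (w(K) = -3 + 1/(4 + (2 + K**2)) = -3 + 1/(6 + K**2))
f(h, t) = 3 + h + t (f(h, t) = (h + t) - 1*(-3) = (h + t) + 3 = 3 + h + t)
(-10 + f(-1 - 1, w(3)))**2 = (-10 + (3 + (-1 - 1) + (-17 - 3*3**2)/(6 + 3**2)))**2 = (-10 + (3 - 2 + (-17 - 3*9)/(6 + 9)))**2 = (-10 + (3 - 2 + (-17 - 27)/15))**2 = (-10 + (3 - 2 + (1/15)*(-44)))**2 = (-10 + (3 - 2 - 44/15))**2 = (-10 - 29/15)**2 = (-179/15)**2 = 32041/225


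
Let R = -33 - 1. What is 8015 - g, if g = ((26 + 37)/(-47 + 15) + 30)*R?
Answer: 143489/16 ≈ 8968.1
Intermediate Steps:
R = -34
g = -15249/16 (g = ((26 + 37)/(-47 + 15) + 30)*(-34) = (63/(-32) + 30)*(-34) = (63*(-1/32) + 30)*(-34) = (-63/32 + 30)*(-34) = (897/32)*(-34) = -15249/16 ≈ -953.06)
8015 - g = 8015 - 1*(-15249/16) = 8015 + 15249/16 = 143489/16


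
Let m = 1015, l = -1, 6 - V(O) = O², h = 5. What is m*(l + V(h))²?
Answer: 406000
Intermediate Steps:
V(O) = 6 - O²
m*(l + V(h))² = 1015*(-1 + (6 - 1*5²))² = 1015*(-1 + (6 - 1*25))² = 1015*(-1 + (6 - 25))² = 1015*(-1 - 19)² = 1015*(-20)² = 1015*400 = 406000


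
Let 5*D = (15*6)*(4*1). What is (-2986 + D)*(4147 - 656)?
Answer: -10172774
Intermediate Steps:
D = 72 (D = ((15*6)*(4*1))/5 = (90*4)/5 = (⅕)*360 = 72)
(-2986 + D)*(4147 - 656) = (-2986 + 72)*(4147 - 656) = -2914*3491 = -10172774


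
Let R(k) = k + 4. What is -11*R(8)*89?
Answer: -11748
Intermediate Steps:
R(k) = 4 + k
-11*R(8)*89 = -11*(4 + 8)*89 = -11*12*89 = -132*89 = -11748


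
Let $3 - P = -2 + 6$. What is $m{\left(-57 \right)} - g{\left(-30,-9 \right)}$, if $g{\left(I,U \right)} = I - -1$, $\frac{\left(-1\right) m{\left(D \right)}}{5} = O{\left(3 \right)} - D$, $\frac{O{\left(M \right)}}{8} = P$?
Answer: $-216$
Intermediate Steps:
$P = -1$ ($P = 3 - \left(-2 + 6\right) = 3 - 4 = -1$)
$O{\left(M \right)} = -8$ ($O{\left(M \right)} = 8 \left(-1\right) = -8$)
$m{\left(D \right)} = 40 + 5 D$ ($m{\left(D \right)} = - 5 \left(-8 - D\right) = 40 + 5 D$)
$g{\left(I,U \right)} = 1 + I$ ($g{\left(I,U \right)} = I + 1 = 1 + I$)
$m{\left(-57 \right)} - g{\left(-30,-9 \right)} = \left(40 + 5 \left(-57\right)\right) - \left(1 - 30\right) = \left(40 - 285\right) - -29 = -245 + 29 = -216$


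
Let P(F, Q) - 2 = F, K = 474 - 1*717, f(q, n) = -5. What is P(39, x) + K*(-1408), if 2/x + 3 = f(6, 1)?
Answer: 342185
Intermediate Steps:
x = -¼ (x = 2/(-3 - 5) = 2/(-8) = 2*(-⅛) = -¼ ≈ -0.25000)
K = -243 (K = 474 - 717 = -243)
P(F, Q) = 2 + F
P(39, x) + K*(-1408) = (2 + 39) - 243*(-1408) = 41 + 342144 = 342185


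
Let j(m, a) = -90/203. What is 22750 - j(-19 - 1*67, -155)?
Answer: 4618340/203 ≈ 22750.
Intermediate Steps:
j(m, a) = -90/203 (j(m, a) = -90*1/203 = -90/203)
22750 - j(-19 - 1*67, -155) = 22750 - 1*(-90/203) = 22750 + 90/203 = 4618340/203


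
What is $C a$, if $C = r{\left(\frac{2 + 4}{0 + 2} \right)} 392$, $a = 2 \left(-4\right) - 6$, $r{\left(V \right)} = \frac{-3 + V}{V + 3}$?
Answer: $0$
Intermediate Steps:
$r{\left(V \right)} = \frac{-3 + V}{3 + V}$
$a = -14$ ($a = -8 - 6 = -14$)
$C = 0$ ($C = \frac{-3 + \frac{2 + 4}{0 + 2}}{3 + \frac{2 + 4}{0 + 2}} \cdot 392 = \frac{-3 + \frac{6}{2}}{3 + \frac{6}{2}} \cdot 392 = \frac{-3 + 6 \cdot \frac{1}{2}}{3 + 6 \cdot \frac{1}{2}} \cdot 392 = \frac{-3 + 3}{3 + 3} \cdot 392 = \frac{1}{6} \cdot 0 \cdot 392 = 0 \cdot 392 = 0$)
$C a = 0 \left(-14\right) = 0$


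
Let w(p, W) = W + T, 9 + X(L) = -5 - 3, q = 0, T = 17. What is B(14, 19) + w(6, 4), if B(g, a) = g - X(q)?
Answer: 52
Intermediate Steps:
X(L) = -17 (X(L) = -9 + (-5 - 3) = -9 - 8 = -17)
B(g, a) = 17 + g (B(g, a) = g - 1*(-17) = g + 17 = 17 + g)
w(p, W) = 17 + W (w(p, W) = W + 17 = 17 + W)
B(14, 19) + w(6, 4) = (17 + 14) + (17 + 4) = 31 + 21 = 52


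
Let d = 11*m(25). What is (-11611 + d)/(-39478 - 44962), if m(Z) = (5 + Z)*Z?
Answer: 3361/84440 ≈ 0.039803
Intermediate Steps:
m(Z) = Z*(5 + Z)
d = 8250 (d = 11*(25*(5 + 25)) = 11*(25*30) = 11*750 = 8250)
(-11611 + d)/(-39478 - 44962) = (-11611 + 8250)/(-39478 - 44962) = -3361/(-84440) = -3361*(-1/84440) = 3361/84440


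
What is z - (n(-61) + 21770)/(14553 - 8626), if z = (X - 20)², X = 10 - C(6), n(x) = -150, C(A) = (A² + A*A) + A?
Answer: 45877068/5927 ≈ 7740.4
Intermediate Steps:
C(A) = A + 2*A² (C(A) = (A² + A²) + A = 2*A² + A = A + 2*A²)
X = -68 (X = 10 - 6*(1 + 2*6) = 10 - 6*(1 + 12) = 10 - 6*13 = 10 - 1*78 = 10 - 78 = -68)
z = 7744 (z = (-68 - 20)² = (-88)² = 7744)
z - (n(-61) + 21770)/(14553 - 8626) = 7744 - (-150 + 21770)/(14553 - 8626) = 7744 - 21620/5927 = 45877068/5927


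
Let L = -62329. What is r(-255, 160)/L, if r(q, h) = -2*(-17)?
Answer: -34/62329 ≈ -0.00054549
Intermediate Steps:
r(q, h) = 34
r(-255, 160)/L = 34/(-62329) = 34*(-1/62329) = -34/62329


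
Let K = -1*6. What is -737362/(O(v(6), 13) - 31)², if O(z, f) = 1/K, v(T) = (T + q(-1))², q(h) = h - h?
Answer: -26545032/34969 ≈ -759.10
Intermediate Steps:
q(h) = 0
K = -6
v(T) = T² (v(T) = (T + 0)² = T²)
O(z, f) = -⅙ (O(z, f) = 1/(-6) = -⅙)
-737362/(O(v(6), 13) - 31)² = -737362/(-⅙ - 31)² = -737362/((-187/6)²) = -737362/34969/36 = -737362*36/34969 = -26545032/34969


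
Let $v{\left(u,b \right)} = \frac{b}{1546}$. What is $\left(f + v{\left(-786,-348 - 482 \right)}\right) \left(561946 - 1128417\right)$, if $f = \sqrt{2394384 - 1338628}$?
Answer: $\frac{235085465}{773} - 1132942 \sqrt{263939} \approx -5.8174 \cdot 10^{8}$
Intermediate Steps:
$v{\left(u,b \right)} = \frac{b}{1546}$ ($v{\left(u,b \right)} = b \frac{1}{1546} = \frac{b}{1546}$)
$f = 2 \sqrt{263939}$ ($f = \sqrt{2394384 - 1338628} = \sqrt{1055756} = 2 \sqrt{263939} \approx 1027.5$)
$\left(f + v{\left(-786,-348 - 482 \right)}\right) \left(561946 - 1128417\right) = \left(2 \sqrt{263939} + \frac{-348 - 482}{1546}\right) \left(561946 - 1128417\right) = \left(2 \sqrt{263939} + \frac{1}{1546} \left(-830\right)\right) \left(-566471\right) = \left(2 \sqrt{263939} - \frac{415}{773}\right) \left(-566471\right) = \left(- \frac{415}{773} + 2 \sqrt{263939}\right) \left(-566471\right) = \frac{235085465}{773} - 1132942 \sqrt{263939}$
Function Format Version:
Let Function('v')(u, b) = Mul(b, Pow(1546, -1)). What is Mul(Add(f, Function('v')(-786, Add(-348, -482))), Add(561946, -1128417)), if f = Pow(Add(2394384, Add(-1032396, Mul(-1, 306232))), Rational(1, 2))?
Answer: Add(Rational(235085465, 773), Mul(-1132942, Pow(263939, Rational(1, 2)))) ≈ -5.8174e+8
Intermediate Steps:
Function('v')(u, b) = Mul(Rational(1, 1546), b) (Function('v')(u, b) = Mul(b, Rational(1, 1546)) = Mul(Rational(1, 1546), b))
f = Mul(2, Pow(263939, Rational(1, 2))) (f = Pow(Add(2394384, Add(-1032396, -306232)), Rational(1, 2)) = Pow(Add(2394384, -1338628), Rational(1, 2)) = Pow(1055756, Rational(1, 2)) = Mul(2, Pow(263939, Rational(1, 2))) ≈ 1027.5)
Mul(Add(f, Function('v')(-786, Add(-348, -482))), Add(561946, -1128417)) = Mul(Add(Mul(2, Pow(263939, Rational(1, 2))), Mul(Rational(1, 1546), Add(-348, -482))), Add(561946, -1128417)) = Mul(Add(Mul(2, Pow(263939, Rational(1, 2))), Mul(Rational(1, 1546), -830)), -566471) = Mul(Add(Mul(2, Pow(263939, Rational(1, 2))), Rational(-415, 773)), -566471) = Mul(Add(Rational(-415, 773), Mul(2, Pow(263939, Rational(1, 2)))), -566471) = Add(Rational(235085465, 773), Mul(-1132942, Pow(263939, Rational(1, 2))))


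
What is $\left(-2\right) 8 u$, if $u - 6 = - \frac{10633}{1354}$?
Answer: $\frac{20072}{677} \approx 29.648$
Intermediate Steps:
$u = - \frac{2509}{1354}$ ($u = 6 - \frac{10633}{1354} = - \frac{2509}{1354} \approx -1.853$)
$\left(-2\right) 8 u = \left(-2\right) 8 \left(- \frac{2509}{1354}\right) = \left(-16\right) \left(- \frac{2509}{1354}\right) = \frac{20072}{677}$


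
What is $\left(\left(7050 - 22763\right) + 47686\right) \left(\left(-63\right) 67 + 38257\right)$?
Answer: $1088233028$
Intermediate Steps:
$\left(\left(7050 - 22763\right) + 47686\right) \left(\left(-63\right) 67 + 38257\right) = \left(\left(7050 - 22763\right) + 47686\right) \left(-4221 + 38257\right) = \left(-15713 + 47686\right) 34036 = 31973 \cdot 34036 = 1088233028$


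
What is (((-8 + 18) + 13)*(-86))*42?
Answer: -83076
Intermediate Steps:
(((-8 + 18) + 13)*(-86))*42 = ((10 + 13)*(-86))*42 = (23*(-86))*42 = -1978*42 = -83076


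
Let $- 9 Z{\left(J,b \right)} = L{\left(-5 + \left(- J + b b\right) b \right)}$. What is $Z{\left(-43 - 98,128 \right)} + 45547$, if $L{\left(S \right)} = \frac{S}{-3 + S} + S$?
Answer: $- \frac{1202326602473}{6345576} \approx -1.8947 \cdot 10^{5}$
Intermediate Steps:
$L{\left(S \right)} = S + \frac{S}{-3 + S}$ ($L{\left(S \right)} = \frac{S}{-3 + S} + S = S + \frac{S}{-3 + S}$)
$Z{\left(J,b \right)} = - \frac{\left(-7 + b \left(b^{2} - J\right)\right) \left(-5 + b \left(b^{2} - J\right)\right)}{9 \left(-8 + b \left(b^{2} - J\right)\right)}$ ($Z{\left(J,b \right)} = - \frac{\left(-5 + \left(- J + b b\right) b\right) \frac{1}{-3 + \left(-5 + \left(- J + b b\right) b\right)} \left(-2 + \left(-5 + \left(- J + b b\right) b\right)\right)}{9} = - \frac{\left(-5 + \left(- J + b^{2}\right) b\right) \frac{1}{-3 + \left(-5 + \left(- J + b^{2}\right) b\right)} \left(-2 + \left(-5 + \left(- J + b^{2}\right) b\right)\right)}{9} = - \frac{\left(-5 + \left(b^{2} - J\right) b\right) \frac{1}{-3 + \left(-5 + \left(b^{2} - J\right) b\right)} \left(-2 + \left(-5 + \left(b^{2} - J\right) b\right)\right)}{9} = - \frac{\left(-5 + b \left(b^{2} - J\right)\right) \frac{1}{-3 + \left(-5 + b \left(b^{2} - J\right)\right)} \left(-2 + \left(-5 + b \left(b^{2} - J\right)\right)\right)}{9} = - \frac{\left(-5 + b \left(b^{2} - J\right)\right) \frac{1}{-8 + b \left(b^{2} - J\right)} \left(-7 + b \left(b^{2} - J\right)\right)}{9} = - \frac{\frac{1}{-8 + b \left(b^{2} - J\right)} \left(-7 + b \left(b^{2} - J\right)\right) \left(-5 + b \left(b^{2} - J\right)\right)}{9} = - \frac{\left(-7 + b \left(b^{2} - J\right)\right) \left(-5 + b \left(b^{2} - J\right)\right)}{9 \left(-8 + b \left(b^{2} - J\right)\right)}$)
$Z{\left(-43 - 98,128 \right)} + 45547 = \frac{\left(5 - 128^{3} + \left(-43 - 98\right) 128\right) \left(7 - 128^{3} + \left(-43 - 98\right) 128\right)}{9 \left(8 - 128^{3} + \left(-43 - 98\right) 128\right)} + 45547 = \frac{\left(5 - 2097152 - 18048\right) \left(7 - 2097152 - 18048\right)}{9 \left(8 - 2097152 - 18048\right)} + 45547 = \frac{1}{9} \frac{1}{-2115192} \left(-2115195\right) \left(-2115193\right) + 45547 = \frac{1}{9} \left(- \frac{1}{2115192}\right) \left(-2115195\right) \left(-2115193\right) + 45547 = - \frac{1491348552545}{6345576} + 45547 = - \frac{1202326602473}{6345576}$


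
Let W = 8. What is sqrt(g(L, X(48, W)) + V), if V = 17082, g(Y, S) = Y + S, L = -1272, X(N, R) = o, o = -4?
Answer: sqrt(15806) ≈ 125.72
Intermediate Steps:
X(N, R) = -4
g(Y, S) = S + Y
sqrt(g(L, X(48, W)) + V) = sqrt((-4 - 1272) + 17082) = sqrt(-1276 + 17082) = sqrt(15806)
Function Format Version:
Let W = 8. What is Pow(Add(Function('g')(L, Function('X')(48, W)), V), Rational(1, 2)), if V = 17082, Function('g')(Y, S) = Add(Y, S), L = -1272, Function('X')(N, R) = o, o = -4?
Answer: Pow(15806, Rational(1, 2)) ≈ 125.72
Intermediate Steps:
Function('X')(N, R) = -4
Function('g')(Y, S) = Add(S, Y)
Pow(Add(Function('g')(L, Function('X')(48, W)), V), Rational(1, 2)) = Pow(Add(Add(-4, -1272), 17082), Rational(1, 2)) = Pow(Add(-1276, 17082), Rational(1, 2)) = Pow(15806, Rational(1, 2))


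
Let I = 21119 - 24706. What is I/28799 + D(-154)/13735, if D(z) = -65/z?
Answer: -1517062919/12183071362 ≈ -0.12452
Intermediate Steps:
I = -3587
I/28799 + D(-154)/13735 = -3587/28799 - 65/(-154)/13735 = -3587*1/28799 - 65*(-1/154)*(1/13735) = -3587/28799 + (65/154)*(1/13735) = -3587/28799 + 13/423038 = -1517062919/12183071362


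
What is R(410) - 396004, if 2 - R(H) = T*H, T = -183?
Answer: -320972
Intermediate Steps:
R(H) = 2 + 183*H (R(H) = 2 - (-183)*H = 2 + 183*H)
R(410) - 396004 = (2 + 183*410) - 396004 = (2 + 75030) - 396004 = 75032 - 396004 = -320972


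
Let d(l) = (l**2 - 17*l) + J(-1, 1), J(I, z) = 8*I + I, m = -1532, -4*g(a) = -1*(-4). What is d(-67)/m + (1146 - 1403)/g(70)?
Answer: 388105/1532 ≈ 253.33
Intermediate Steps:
g(a) = -1 (g(a) = -(-1)*(-4)/4 = -1/4*4 = -1)
J(I, z) = 9*I
d(l) = -9 + l**2 - 17*l (d(l) = (l**2 - 17*l) + 9*(-1) = (l**2 - 17*l) - 9 = -9 + l**2 - 17*l)
d(-67)/m + (1146 - 1403)/g(70) = (-9 + (-67)**2 - 17*(-67))/(-1532) + (1146 - 1403)/(-1) = (-9 + 4489 + 1139)*(-1/1532) - 257*(-1) = 5619*(-1/1532) + 257 = -5619/1532 + 257 = 388105/1532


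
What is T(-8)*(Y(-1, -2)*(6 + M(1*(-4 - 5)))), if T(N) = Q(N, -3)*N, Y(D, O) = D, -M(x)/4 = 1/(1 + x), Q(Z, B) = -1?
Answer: -52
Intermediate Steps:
M(x) = -4/(1 + x)
T(N) = -N
T(-8)*(Y(-1, -2)*(6 + M(1*(-4 - 5)))) = (-1*(-8))*(-(6 - 4/(1 + 1*(-4 - 5)))) = 8*(-(6 - 4/(1 + 1*(-9)))) = 8*(-(6 - 4/(1 - 9))) = 8*(-(6 - 4/(-8))) = 8*(-(6 - 4*(-⅛))) = 8*(-(6 + ½)) = 8*(-1*13/2) = 8*(-13/2) = -52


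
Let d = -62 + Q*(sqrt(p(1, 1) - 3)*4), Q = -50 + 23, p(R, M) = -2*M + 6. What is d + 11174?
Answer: 11004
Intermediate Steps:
p(R, M) = 6 - 2*M
Q = -27
d = -170 (d = -62 - 27*sqrt((6 - 2*1) - 3)*4 = -62 - 27*sqrt((6 - 2) - 3)*4 = -62 - 27*sqrt(4 - 3)*4 = -62 - 27*sqrt(1)*4 = -62 - 27*4 = -62 - 108 = -170)
d + 11174 = -170 + 11174 = 11004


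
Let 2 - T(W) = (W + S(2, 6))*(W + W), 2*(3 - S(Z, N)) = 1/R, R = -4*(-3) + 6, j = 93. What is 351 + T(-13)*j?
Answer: -142261/6 ≈ -23710.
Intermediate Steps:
R = 18 (R = 12 + 6 = 18)
S(Z, N) = 107/36 (S(Z, N) = 3 - 1/2/18 = 3 - 1/2*1/18 = 3 - 1/36 = 107/36)
T(W) = 2 - 2*W*(107/36 + W) (T(W) = 2 - (W + 107/36)*(W + W) = 2 - (107/36 + W)*2*W = 2 - 2*W*(107/36 + W))
351 + T(-13)*j = 351 + (2 - 2*(-13)**2 - 107/18*(-13))*93 = 351 + (2 - 2*169 + 1391/18)*93 = 351 + (2 - 338 + 1391/18)*93 = 351 - 4657/18*93 = 351 - 144367/6 = -142261/6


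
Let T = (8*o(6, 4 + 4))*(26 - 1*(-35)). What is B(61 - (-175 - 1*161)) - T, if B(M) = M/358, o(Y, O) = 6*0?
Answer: 397/358 ≈ 1.1089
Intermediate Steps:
o(Y, O) = 0
B(M) = M/358 (B(M) = M*(1/358) = M/358)
T = 0 (T = (8*0)*(26 - 1*(-35)) = 0*(26 + 35) = 0*61 = 0)
B(61 - (-175 - 1*161)) - T = (61 - (-175 - 1*161))/358 - 1*0 = (61 - (-175 - 161))/358 + 0 = (61 - 1*(-336))/358 + 0 = (61 + 336)/358 + 0 = (1/358)*397 + 0 = 397/358 + 0 = 397/358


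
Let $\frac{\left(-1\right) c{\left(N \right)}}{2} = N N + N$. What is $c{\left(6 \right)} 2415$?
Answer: $-202860$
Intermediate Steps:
$c{\left(N \right)} = - 2 N - 2 N^{2}$ ($c{\left(N \right)} = - 2 \left(N N + N\right) = - 2 \left(N^{2} + N\right) = - 2 \left(N + N^{2}\right) = - 2 N - 2 N^{2}$)
$c{\left(6 \right)} 2415 = \left(-2\right) 6 \left(1 + 6\right) 2415 = \left(-2\right) 6 \cdot 7 \cdot 2415 = \left(-84\right) 2415 = -202860$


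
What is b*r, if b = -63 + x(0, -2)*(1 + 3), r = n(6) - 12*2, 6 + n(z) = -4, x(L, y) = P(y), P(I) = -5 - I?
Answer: 2550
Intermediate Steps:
x(L, y) = -5 - y
n(z) = -10 (n(z) = -6 - 4 = -10)
r = -34 (r = -10 - 12*2 = -10 - 24 = -34)
b = -75 (b = -63 + (-5 - 1*(-2))*(1 + 3) = -63 + (-5 + 2)*4 = -63 - 3*4 = -63 - 12 = -75)
b*r = -75*(-34) = 2550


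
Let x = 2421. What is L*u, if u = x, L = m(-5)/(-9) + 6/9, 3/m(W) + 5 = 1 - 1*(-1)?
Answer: 1883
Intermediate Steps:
m(W) = -1 (m(W) = 3/(-5 + (1 - 1*(-1))) = 3/(-5 + (1 + 1)) = 3/(-5 + 2) = 3/(-3) = 3*(-1/3) = -1)
L = 7/9 (L = -1/(-9) + 6/9 = -1*(-1/9) + 6*(1/9) = 1/9 + 2/3 = 7/9 ≈ 0.77778)
u = 2421
L*u = (7/9)*2421 = 1883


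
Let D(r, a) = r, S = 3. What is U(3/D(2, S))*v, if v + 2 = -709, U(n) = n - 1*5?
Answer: 4977/2 ≈ 2488.5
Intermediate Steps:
U(n) = -5 + n (U(n) = n - 5 = -5 + n)
v = -711 (v = -2 - 709 = -711)
U(3/D(2, S))*v = (-5 + 3/2)*(-711) = -7/2*(-711) = 4977/2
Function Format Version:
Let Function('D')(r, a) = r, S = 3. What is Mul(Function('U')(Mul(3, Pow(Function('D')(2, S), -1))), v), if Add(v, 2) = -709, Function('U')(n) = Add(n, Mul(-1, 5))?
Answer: Rational(4977, 2) ≈ 2488.5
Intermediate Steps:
Function('U')(n) = Add(-5, n) (Function('U')(n) = Add(n, -5) = Add(-5, n))
v = -711 (v = Add(-2, -709) = -711)
Mul(Function('U')(Mul(3, Pow(Function('D')(2, S), -1))), v) = Mul(Add(-5, Mul(3, Pow(2, -1))), -711) = Mul(Add(-5, Mul(3, Rational(1, 2))), -711) = Mul(Add(-5, Rational(3, 2)), -711) = Mul(Rational(-7, 2), -711) = Rational(4977, 2)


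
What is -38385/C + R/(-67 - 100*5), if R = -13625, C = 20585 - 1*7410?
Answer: 31549016/1494045 ≈ 21.117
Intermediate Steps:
C = 13175 (C = 20585 - 7410 = 13175)
-38385/C + R/(-67 - 100*5) = -38385/13175 - 13625/(-67 - 100*5) = -38385*1/13175 - 13625/(-67 - 500) = -7677/2635 - 13625/(-567) = -7677/2635 - 13625*(-1/567) = -7677/2635 + 13625/567 = 31549016/1494045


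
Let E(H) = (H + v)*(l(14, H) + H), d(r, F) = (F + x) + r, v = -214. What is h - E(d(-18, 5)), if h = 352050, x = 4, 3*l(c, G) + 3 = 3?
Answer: 350043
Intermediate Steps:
l(c, G) = 0 (l(c, G) = -1 + (⅓)*3 = -1 + 1 = 0)
d(r, F) = 4 + F + r (d(r, F) = (F + 4) + r = (4 + F) + r = 4 + F + r)
E(H) = H*(-214 + H) (E(H) = (H - 214)*(0 + H) = (-214 + H)*H = H*(-214 + H))
h - E(d(-18, 5)) = 352050 - (4 + 5 - 18)*(-214 + (4 + 5 - 18)) = 352050 - (-9)*(-214 - 9) = 352050 - (-9)*(-223) = 352050 - 1*2007 = 352050 - 2007 = 350043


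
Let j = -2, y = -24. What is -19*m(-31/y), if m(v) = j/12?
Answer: 19/6 ≈ 3.1667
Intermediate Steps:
m(v) = -⅙ (m(v) = -2/12 = -2*1/12 = -⅙)
-19*m(-31/y) = -19*(-⅙) = 19/6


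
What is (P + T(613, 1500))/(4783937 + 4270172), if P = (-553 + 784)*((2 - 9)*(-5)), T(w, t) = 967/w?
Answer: 4957072/5550168817 ≈ 0.00089314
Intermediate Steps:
P = 8085 (P = 231*(-7*(-5)) = 231*35 = 8085)
(P + T(613, 1500))/(4783937 + 4270172) = (8085 + 967/613)/(4783937 + 4270172) = (8085 + 967*(1/613))/9054109 = (8085 + 967/613)*(1/9054109) = (4957072/613)*(1/9054109) = 4957072/5550168817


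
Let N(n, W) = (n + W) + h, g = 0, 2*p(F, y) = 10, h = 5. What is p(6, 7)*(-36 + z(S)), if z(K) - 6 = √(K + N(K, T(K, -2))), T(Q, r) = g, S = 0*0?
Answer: -150 + 5*√5 ≈ -138.82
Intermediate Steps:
p(F, y) = 5 (p(F, y) = (½)*10 = 5)
S = 0
T(Q, r) = 0
N(n, W) = 5 + W + n (N(n, W) = (n + W) + 5 = (W + n) + 5 = 5 + W + n)
z(K) = 6 + √(5 + 2*K) (z(K) = 6 + √(K + (5 + 0 + K)) = 6 + √(K + (5 + K)) = 6 + √(5 + 2*K))
p(6, 7)*(-36 + z(S)) = 5*(-36 + (6 + √(5 + 2*0))) = 5*(-36 + (6 + √(5 + 0))) = 5*(-36 + (6 + √5)) = 5*(-30 + √5) = -150 + 5*√5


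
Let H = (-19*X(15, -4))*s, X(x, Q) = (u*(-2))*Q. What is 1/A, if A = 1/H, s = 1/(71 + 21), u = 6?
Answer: -228/23 ≈ -9.9130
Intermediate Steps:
X(x, Q) = -12*Q (X(x, Q) = (6*(-2))*Q = -12*Q)
s = 1/92 ≈ 0.010870
H = -228/23 (H = -(-228)*(-4)*(1/92) = -19*48*(1/92) = -912*1/92 = -228/23 ≈ -9.9130)
A = -23/228 (A = 1/(-228/23) = -23/228 ≈ -0.10088)
1/A = 1/(-23/228) = -228/23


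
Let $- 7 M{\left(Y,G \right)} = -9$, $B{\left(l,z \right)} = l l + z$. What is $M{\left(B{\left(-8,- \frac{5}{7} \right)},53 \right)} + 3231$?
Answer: $\frac{22626}{7} \approx 3232.3$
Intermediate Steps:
$B{\left(l,z \right)} = z + l^{2}$ ($B{\left(l,z \right)} = l^{2} + z = z + l^{2}$)
$M{\left(Y,G \right)} = \frac{9}{7}$ ($M{\left(Y,G \right)} = \left(- \frac{1}{7}\right) \left(-9\right) = \frac{9}{7}$)
$M{\left(B{\left(-8,- \frac{5}{7} \right)},53 \right)} + 3231 = \frac{9}{7} + 3231 = \frac{22626}{7}$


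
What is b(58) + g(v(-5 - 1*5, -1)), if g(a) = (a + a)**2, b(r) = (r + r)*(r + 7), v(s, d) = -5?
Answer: 7640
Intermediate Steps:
b(r) = 2*r*(7 + r) (b(r) = (2*r)*(7 + r) = 2*r*(7 + r))
g(a) = 4*a**2 (g(a) = (2*a)**2 = 4*a**2)
b(58) + g(v(-5 - 1*5, -1)) = 2*58*(7 + 58) + 4*(-5)**2 = 2*58*65 + 4*25 = 7540 + 100 = 7640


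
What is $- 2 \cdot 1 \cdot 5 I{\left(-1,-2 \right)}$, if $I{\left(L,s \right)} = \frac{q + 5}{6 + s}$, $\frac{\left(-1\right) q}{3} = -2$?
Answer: $- \frac{55}{2} \approx -27.5$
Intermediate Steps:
$q = 6$ ($q = \left(-3\right) \left(-2\right) = 6$)
$I{\left(L,s \right)} = \frac{11}{6 + s}$ ($I{\left(L,s \right)} = \frac{6 + 5}{6 + s} = \frac{11}{6 + s}$)
$- 2 \cdot 1 \cdot 5 I{\left(-1,-2 \right)} = - 2 \cdot 1 \cdot 5 \frac{11}{6 - 2} = \left(-2\right) 5 \cdot \frac{11}{4} = - 10 \cdot 11 \cdot \frac{1}{4} = \left(-10\right) \frac{11}{4} = - \frac{55}{2}$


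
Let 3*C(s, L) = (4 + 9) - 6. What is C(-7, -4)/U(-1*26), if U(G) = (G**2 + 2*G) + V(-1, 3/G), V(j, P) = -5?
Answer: 7/1857 ≈ 0.0037695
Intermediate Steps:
U(G) = -5 + G**2 + 2*G (U(G) = (G**2 + 2*G) - 5 = -5 + G**2 + 2*G)
C(s, L) = 7/3 (C(s, L) = ((4 + 9) - 6)/3 = (13 - 6)/3 = (1/3)*7 = 7/3)
C(-7, -4)/U(-1*26) = 7/(3*(-5 + (-1*26)**2 + 2*(-1*26))) = 7/(3*(-5 + (-26)**2 + 2*(-26))) = 7/(3*(-5 + 676 - 52)) = (7/3)/619 = (7/3)*(1/619) = 7/1857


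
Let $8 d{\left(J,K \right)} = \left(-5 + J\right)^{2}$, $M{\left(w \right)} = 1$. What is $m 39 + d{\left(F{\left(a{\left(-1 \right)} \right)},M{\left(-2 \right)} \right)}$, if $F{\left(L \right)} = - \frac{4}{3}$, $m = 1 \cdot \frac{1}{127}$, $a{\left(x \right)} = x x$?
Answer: $\frac{48655}{9144} \approx 5.321$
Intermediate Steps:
$a{\left(x \right)} = x^{2}$
$m = \frac{1}{127}$ ($m = 1 \cdot \frac{1}{127} = \frac{1}{127} \approx 0.007874$)
$F{\left(L \right)} = - \frac{4}{3}$ ($F{\left(L \right)} = \left(-4\right) \frac{1}{3} = - \frac{4}{3}$)
$d{\left(J,K \right)} = \frac{\left(-5 + J\right)^{2}}{8}$
$m 39 + d{\left(F{\left(a{\left(-1 \right)} \right)},M{\left(-2 \right)} \right)} = \frac{1}{127} \cdot 39 + \frac{\left(-5 - \frac{4}{3}\right)^{2}}{8} = \frac{39}{127} + \frac{\left(- \frac{19}{3}\right)^{2}}{8} = \frac{39}{127} + \frac{1}{8} \cdot \frac{361}{9} = \frac{39}{127} + \frac{361}{72} = \frac{48655}{9144}$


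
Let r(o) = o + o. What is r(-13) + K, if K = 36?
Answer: 10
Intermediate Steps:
r(o) = 2*o
r(-13) + K = 2*(-13) + 36 = -26 + 36 = 10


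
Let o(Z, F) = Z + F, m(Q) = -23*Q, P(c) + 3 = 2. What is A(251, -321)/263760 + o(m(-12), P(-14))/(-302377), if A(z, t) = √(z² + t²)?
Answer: -275/302377 + √166042/263760 ≈ 0.00063544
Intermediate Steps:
P(c) = -1 (P(c) = -3 + 2 = -1)
A(z, t) = √(t² + z²)
o(Z, F) = F + Z
A(251, -321)/263760 + o(m(-12), P(-14))/(-302377) = √((-321)² + 251²)/263760 + (-1 - 23*(-12))/(-302377) = √(103041 + 63001)*(1/263760) + (-1 + 276)*(-1/302377) = √166042*(1/263760) + 275*(-1/302377) = √166042/263760 - 275/302377 = -275/302377 + √166042/263760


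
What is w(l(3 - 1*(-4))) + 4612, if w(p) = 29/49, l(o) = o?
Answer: 226017/49 ≈ 4612.6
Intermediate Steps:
w(p) = 29/49 (w(p) = 29*(1/49) = 29/49)
w(l(3 - 1*(-4))) + 4612 = 29/49 + 4612 = 226017/49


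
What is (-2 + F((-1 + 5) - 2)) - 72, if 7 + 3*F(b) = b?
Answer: -227/3 ≈ -75.667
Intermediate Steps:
F(b) = -7/3 + b/3
(-2 + F((-1 + 5) - 2)) - 72 = (-2 + (-7/3 + ((-1 + 5) - 2)/3)) - 72 = (-2 + (-7/3 + (4 - 2)/3)) - 72 = (-2 + (-7/3 + (⅓)*2)) - 72 = (-2 + (-7/3 + ⅔)) - 72 = (-2 - 5/3) - 72 = -11/3 - 72 = -227/3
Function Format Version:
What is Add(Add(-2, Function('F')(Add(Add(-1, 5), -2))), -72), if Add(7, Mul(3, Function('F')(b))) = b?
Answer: Rational(-227, 3) ≈ -75.667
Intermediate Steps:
Function('F')(b) = Add(Rational(-7, 3), Mul(Rational(1, 3), b))
Add(Add(-2, Function('F')(Add(Add(-1, 5), -2))), -72) = Add(Add(-2, Add(Rational(-7, 3), Mul(Rational(1, 3), Add(Add(-1, 5), -2)))), -72) = Add(Add(-2, Add(Rational(-7, 3), Mul(Rational(1, 3), Add(4, -2)))), -72) = Add(Add(-2, Add(Rational(-7, 3), Mul(Rational(1, 3), 2))), -72) = Add(Add(-2, Add(Rational(-7, 3), Rational(2, 3))), -72) = Add(Add(-2, Rational(-5, 3)), -72) = Add(Rational(-11, 3), -72) = Rational(-227, 3)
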